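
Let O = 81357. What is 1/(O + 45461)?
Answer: 1/126818 ≈ 7.8853e-6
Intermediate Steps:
1/(O + 45461) = 1/(81357 + 45461) = 1/126818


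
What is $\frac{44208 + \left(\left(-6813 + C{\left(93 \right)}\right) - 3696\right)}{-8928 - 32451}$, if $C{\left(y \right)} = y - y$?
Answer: $- \frac{11233}{13793} \approx -0.8144$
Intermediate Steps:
$C{\left(y \right)} = 0$
$\frac{44208 + \left(\left(-6813 + C{\left(93 \right)}\right) - 3696\right)}{-8928 - 32451} = \frac{44208 + \left(\left(-6813 + 0\right) - 3696\right)}{-8928 - 32451} = \frac{44208 - 10509}{-41379} = \left(44208 - 10509\right) \left(- \frac{1}{41379}\right) = 33699 \left(- \frac{1}{41379}\right) = - \frac{11233}{13793}$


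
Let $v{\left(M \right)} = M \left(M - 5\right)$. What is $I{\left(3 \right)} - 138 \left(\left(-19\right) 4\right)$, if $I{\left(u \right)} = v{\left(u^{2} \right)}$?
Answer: $10524$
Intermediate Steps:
$v{\left(M \right)} = M \left(-5 + M\right)$
$I{\left(u \right)} = u^{2} \left(-5 + u^{2}\right)$
$I{\left(3 \right)} - 138 \left(\left(-19\right) 4\right) = 3^{2} \left(-5 + 3^{2}\right) - 138 \left(\left(-19\right) 4\right) = 9 \left(-5 + 9\right) - -10488 = 9 \cdot 4 + 10488 = 36 + 10488 = 10524$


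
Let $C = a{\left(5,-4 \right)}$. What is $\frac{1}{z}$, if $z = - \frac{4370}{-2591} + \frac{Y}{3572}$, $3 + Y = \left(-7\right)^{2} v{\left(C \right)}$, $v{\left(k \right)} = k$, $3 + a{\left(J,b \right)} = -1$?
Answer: $\frac{9255052}{15094031} \approx 0.61316$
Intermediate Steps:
$a{\left(J,b \right)} = -4$ ($a{\left(J,b \right)} = -3 - 1 = -4$)
$C = -4$
$Y = -199$ ($Y = -3 + \left(-7\right)^{2} \left(-4\right) = -3 + 49 \left(-4\right) = -3 - 196 = -199$)
$z = \frac{15094031}{9255052}$ ($z = - \frac{4370}{-2591} - \frac{199}{3572} = \left(-4370\right) \left(- \frac{1}{2591}\right) - \frac{199}{3572} = \frac{4370}{2591} - \frac{199}{3572} = \frac{15094031}{9255052} \approx 1.6309$)
$\frac{1}{z} = \frac{1}{\frac{15094031}{9255052}} = \frac{9255052}{15094031}$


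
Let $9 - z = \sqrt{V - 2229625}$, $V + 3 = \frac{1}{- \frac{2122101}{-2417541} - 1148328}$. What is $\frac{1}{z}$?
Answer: $\frac{8328383698041}{2063319120775839188} + \frac{53 i \sqrt{679699737809049963760000059}}{2063319120775839188} \approx 4.0364 \cdot 10^{-6} + 0.00066968 i$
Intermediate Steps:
$V = - \frac{2776128705194}{925375966449}$ ($V = -3 + \frac{1}{- \frac{2122101}{-2417541} - 1148328} = -3 + \frac{1}{\left(-2122101\right) \left(- \frac{1}{2417541}\right) - 1148328} = -3 + \frac{1}{\frac{707367}{805847} - 1148328} = -3 + \frac{1}{- \frac{925375966449}{805847}} = -3 - \frac{805847}{925375966449} = - \frac{2776128705194}{925375966449} \approx -3.0$)
$z = 9 - \frac{53 i \sqrt{679699737809049963760000059}}{925375966449}$ ($z = 9 - \sqrt{- \frac{2776128705194}{925375966449} - 2229625} = 9 - \sqrt{- \frac{2063244165322556819}{925375966449}} = 9 - \frac{53 i \sqrt{679699737809049963760000059}}{925375966449} \approx 9.0 - 1493.2 i$)
$\frac{1}{z} = \frac{1}{9 - \frac{53 i \sqrt{679699737809049963760000059}}{925375966449}}$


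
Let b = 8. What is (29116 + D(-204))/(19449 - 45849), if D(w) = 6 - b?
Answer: -14557/13200 ≈ -1.1028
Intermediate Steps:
D(w) = -2 (D(w) = 6 - 1*8 = 6 - 8 = -2)
(29116 + D(-204))/(19449 - 45849) = (29116 - 2)/(19449 - 45849) = 29114/(-26400) = 29114*(-1/26400) = -14557/13200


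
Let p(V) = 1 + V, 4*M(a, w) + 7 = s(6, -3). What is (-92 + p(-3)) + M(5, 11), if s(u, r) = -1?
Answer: -96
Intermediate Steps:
M(a, w) = -2 (M(a, w) = -7/4 + (¼)*(-1) = -7/4 - ¼ = -2)
(-92 + p(-3)) + M(5, 11) = (-92 + (1 - 3)) - 2 = (-92 - 2) - 2 = -94 - 2 = -96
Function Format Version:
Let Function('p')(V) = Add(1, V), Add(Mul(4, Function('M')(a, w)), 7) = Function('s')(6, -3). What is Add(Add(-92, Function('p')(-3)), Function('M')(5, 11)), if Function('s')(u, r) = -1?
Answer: -96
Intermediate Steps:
Function('M')(a, w) = -2 (Function('M')(a, w) = Add(Rational(-7, 4), Mul(Rational(1, 4), -1)) = Add(Rational(-7, 4), Rational(-1, 4)) = -2)
Add(Add(-92, Function('p')(-3)), Function('M')(5, 11)) = Add(Add(-92, Add(1, -3)), -2) = Add(Add(-92, -2), -2) = Add(-94, -2) = -96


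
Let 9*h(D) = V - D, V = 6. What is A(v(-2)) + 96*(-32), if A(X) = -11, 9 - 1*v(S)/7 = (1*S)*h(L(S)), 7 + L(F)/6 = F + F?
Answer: -3083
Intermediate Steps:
L(F) = -42 + 12*F (L(F) = -42 + 6*(F + F) = -42 + 6*(2*F) = -42 + 12*F)
h(D) = 2/3 - D/9 (h(D) = (6 - D)/9 = 2/3 - D/9)
v(S) = 63 - 7*S*(16/3 - 4*S/3) (v(S) = 63 - 7*1*S*(2/3 - (-42 + 12*S)/9) = 63 - 7*S*(2/3 + (14/3 - 4*S/3)) = 63 - 7*S*(16/3 - 4*S/3))
A(v(-2)) + 96*(-32) = -11 + 96*(-32) = -11 - 3072 = -3083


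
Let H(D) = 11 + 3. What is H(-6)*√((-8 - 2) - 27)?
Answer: 14*I*√37 ≈ 85.159*I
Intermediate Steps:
H(D) = 14
H(-6)*√((-8 - 2) - 27) = 14*√((-8 - 2) - 27) = 14*√(-10 - 27) = 14*√(-37) = 14*(I*√37) = 14*I*√37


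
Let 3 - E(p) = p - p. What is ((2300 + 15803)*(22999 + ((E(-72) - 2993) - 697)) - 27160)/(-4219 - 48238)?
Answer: -349577976/52457 ≈ -6664.1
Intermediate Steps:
E(p) = 3 (E(p) = 3 - (p - p) = 3 - 1*0 = 3 + 0 = 3)
((2300 + 15803)*(22999 + ((E(-72) - 2993) - 697)) - 27160)/(-4219 - 48238) = ((2300 + 15803)*(22999 + ((3 - 2993) - 697)) - 27160)/(-4219 - 48238) = (18103*(22999 + (-2990 - 697)) - 27160)/(-52457) = (18103*(22999 - 3687) - 27160)*(-1/52457) = (18103*19312 - 27160)*(-1/52457) = (349605136 - 27160)*(-1/52457) = 349577976*(-1/52457) = -349577976/52457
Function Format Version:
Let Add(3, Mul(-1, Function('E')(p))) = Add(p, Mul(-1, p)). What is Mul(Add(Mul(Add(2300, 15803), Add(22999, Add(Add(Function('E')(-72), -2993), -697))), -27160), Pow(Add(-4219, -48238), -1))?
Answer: Rational(-349577976, 52457) ≈ -6664.1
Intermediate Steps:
Function('E')(p) = 3 (Function('E')(p) = Add(3, Mul(-1, Add(p, Mul(-1, p)))) = Add(3, Mul(-1, 0)) = Add(3, 0) = 3)
Mul(Add(Mul(Add(2300, 15803), Add(22999, Add(Add(Function('E')(-72), -2993), -697))), -27160), Pow(Add(-4219, -48238), -1)) = Mul(Add(Mul(Add(2300, 15803), Add(22999, Add(Add(3, -2993), -697))), -27160), Pow(Add(-4219, -48238), -1)) = Mul(Add(Mul(18103, Add(22999, Add(-2990, -697))), -27160), Pow(-52457, -1)) = Mul(Add(Mul(18103, Add(22999, -3687)), -27160), Rational(-1, 52457)) = Mul(Add(Mul(18103, 19312), -27160), Rational(-1, 52457)) = Mul(Add(349605136, -27160), Rational(-1, 52457)) = Mul(349577976, Rational(-1, 52457)) = Rational(-349577976, 52457)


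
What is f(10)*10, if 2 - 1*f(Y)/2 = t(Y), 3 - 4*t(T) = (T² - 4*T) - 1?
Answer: 320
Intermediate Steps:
t(T) = 1 + T - T²/4 (t(T) = ¾ - ((T² - 4*T) - 1)/4 = ¾ - (-1 + T² - 4*T)/4 = ¾ + (¼ + T - T²/4) = 1 + T - T²/4)
f(Y) = 2 + Y²/2 - 2*Y (f(Y) = 4 - 2*(1 + Y - Y²/4) = 4 + (-2 + Y²/2 - 2*Y) = 2 + Y²/2 - 2*Y)
f(10)*10 = (2 + (½)*10² - 2*10)*10 = (2 + (½)*100 - 20)*10 = (2 + 50 - 20)*10 = 32*10 = 320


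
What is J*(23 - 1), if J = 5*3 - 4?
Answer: 242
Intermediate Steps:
J = 11 (J = 15 - 4 = 11)
J*(23 - 1) = 11*(23 - 1) = 11*22 = 242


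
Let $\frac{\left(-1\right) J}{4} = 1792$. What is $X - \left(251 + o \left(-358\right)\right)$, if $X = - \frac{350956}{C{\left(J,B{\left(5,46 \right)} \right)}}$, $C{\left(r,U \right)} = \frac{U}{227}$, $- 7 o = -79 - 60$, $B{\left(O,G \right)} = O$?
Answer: $- \frac{557429059}{35} \approx -1.5927 \cdot 10^{7}$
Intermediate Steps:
$J = -7168$ ($J = \left(-4\right) 1792 = -7168$)
$o = \frac{139}{7}$ ($o = - \frac{-79 - 60}{7} = \left(- \frac{1}{7}\right) \left(-139\right) = \frac{139}{7} \approx 19.857$)
$C{\left(r,U \right)} = \frac{U}{227}$ ($C{\left(r,U \right)} = U \frac{1}{227} = \frac{U}{227}$)
$X = - \frac{79667012}{5}$ ($X = - \frac{350956}{\frac{1}{227} \cdot 5} = - \frac{350956}{\frac{5}{227}} = \left(-350956\right) \frac{227}{5} = - \frac{79667012}{5} \approx -1.5933 \cdot 10^{7}$)
$X - \left(251 + o \left(-358\right)\right) = - \frac{79667012}{5} - \left(251 + \frac{139}{7} \left(-358\right)\right) = - \frac{79667012}{5} - \left(251 - \frac{49762}{7}\right) = - \frac{79667012}{5} - - \frac{48005}{7} = - \frac{79667012}{5} + \frac{48005}{7} = - \frac{557429059}{35}$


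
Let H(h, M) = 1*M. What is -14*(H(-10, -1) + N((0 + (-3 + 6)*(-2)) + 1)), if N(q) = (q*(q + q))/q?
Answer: 154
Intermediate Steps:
H(h, M) = M
N(q) = 2*q (N(q) = (q*(2*q))/q = (2*q²)/q = 2*q)
-14*(H(-10, -1) + N((0 + (-3 + 6)*(-2)) + 1)) = -14*(-1 + 2*((0 + (-3 + 6)*(-2)) + 1)) = -14*(-1 + 2*((0 + 3*(-2)) + 1)) = -14*(-1 + 2*((0 - 6) + 1)) = -14*(-1 + 2*(-6 + 1)) = -14*(-1 + 2*(-5)) = -14*(-1 - 10) = -14*(-11) = 154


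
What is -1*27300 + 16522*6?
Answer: 71832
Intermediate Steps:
-1*27300 + 16522*6 = -27300 + 99132 = 71832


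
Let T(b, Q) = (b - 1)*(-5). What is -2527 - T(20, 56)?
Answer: -2432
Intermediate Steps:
T(b, Q) = 5 - 5*b (T(b, Q) = (-1 + b)*(-5) = 5 - 5*b)
-2527 - T(20, 56) = -2527 - (5 - 5*20) = -2527 - (5 - 100) = -2527 - 1*(-95) = -2527 + 95 = -2432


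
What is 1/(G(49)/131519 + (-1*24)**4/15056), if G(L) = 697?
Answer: 123759379/2727833861 ≈ 0.045369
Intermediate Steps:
1/(G(49)/131519 + (-1*24)**4/15056) = 1/(697/131519 + (-1*24)**4/15056) = 1/(697*(1/131519) + (-24)**4*(1/15056)) = 1/(697/131519 + 331776*(1/15056)) = 1/(697/131519 + 20736/941) = 1/(2727833861/123759379) = 123759379/2727833861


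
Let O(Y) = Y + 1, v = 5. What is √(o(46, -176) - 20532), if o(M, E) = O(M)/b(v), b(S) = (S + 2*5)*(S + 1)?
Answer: I*√18478330/30 ≈ 143.29*I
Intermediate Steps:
b(S) = (1 + S)*(10 + S) (b(S) = (S + 10)*(1 + S) = (10 + S)*(1 + S) = (1 + S)*(10 + S))
O(Y) = 1 + Y
o(M, E) = 1/90 + M/90 (o(M, E) = (1 + M)/(10 + 5² + 11*5) = (1 + M)/(10 + 25 + 55) = (1 + M)/90 = (1 + M)*(1/90) = 1/90 + M/90)
√(o(46, -176) - 20532) = √((1/90 + (1/90)*46) - 20532) = √((1/90 + 23/45) - 20532) = √(47/90 - 20532) = √(-1847833/90) = I*√18478330/30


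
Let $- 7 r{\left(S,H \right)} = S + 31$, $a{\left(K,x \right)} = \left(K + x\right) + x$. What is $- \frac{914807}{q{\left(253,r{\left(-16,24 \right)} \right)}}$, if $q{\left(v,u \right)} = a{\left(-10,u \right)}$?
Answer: $\frac{6403649}{100} \approx 64037.0$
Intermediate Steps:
$a{\left(K,x \right)} = K + 2 x$
$r{\left(S,H \right)} = - \frac{31}{7} - \frac{S}{7}$ ($r{\left(S,H \right)} = - \frac{S + 31}{7} = - \frac{31 + S}{7} = - \frac{31}{7} - \frac{S}{7}$)
$q{\left(v,u \right)} = -10 + 2 u$
$- \frac{914807}{q{\left(253,r{\left(-16,24 \right)} \right)}} = - \frac{914807}{-10 + 2 \left(- \frac{31}{7} - - \frac{16}{7}\right)} = - \frac{914807}{-10 + 2 \left(- \frac{31}{7} + \frac{16}{7}\right)} = - \frac{914807}{-10 + 2 \left(- \frac{15}{7}\right)} = - \frac{914807}{-10 - \frac{30}{7}} = - \frac{914807}{- \frac{100}{7}} = \left(-914807\right) \left(- \frac{7}{100}\right) = \frac{6403649}{100}$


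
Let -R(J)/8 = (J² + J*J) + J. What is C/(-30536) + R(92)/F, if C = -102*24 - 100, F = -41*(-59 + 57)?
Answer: -519696603/312994 ≈ -1660.4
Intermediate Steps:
F = 82 (F = -41*(-2) = 82)
R(J) = -16*J² - 8*J (R(J) = -8*((J² + J*J) + J) = -8*((J² + J²) + J) = -8*(2*J² + J) = -8*(J + 2*J²) = -16*J² - 8*J)
C = -2548 (C = -2448 - 100 = -2548)
C/(-30536) + R(92)/F = -2548/(-30536) - 8*92*(1 + 2*92)/82 = -2548*(-1/30536) - 8*92*(1 + 184)*(1/82) = 637/7634 - 8*92*185*(1/82) = 637/7634 - 136160*1/82 = 637/7634 - 68080/41 = -519696603/312994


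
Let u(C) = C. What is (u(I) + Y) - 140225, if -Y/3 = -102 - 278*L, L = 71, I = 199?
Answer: -80506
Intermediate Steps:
Y = 59520 (Y = -3*(-102 - 278*71) = -3*(-102 - 19738) = -3*(-19840) = 59520)
(u(I) + Y) - 140225 = (199 + 59520) - 140225 = 59719 - 140225 = -80506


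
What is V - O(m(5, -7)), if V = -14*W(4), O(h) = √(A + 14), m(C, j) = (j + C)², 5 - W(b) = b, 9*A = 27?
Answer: -14 - √17 ≈ -18.123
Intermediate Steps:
A = 3 (A = (⅑)*27 = 3)
W(b) = 5 - b
m(C, j) = (C + j)²
O(h) = √17 (O(h) = √(3 + 14) = √17)
V = -14 (V = -14*(5 - 1*4) = -14*(5 - 4) = -14*1 = -14)
V - O(m(5, -7)) = -14 - √17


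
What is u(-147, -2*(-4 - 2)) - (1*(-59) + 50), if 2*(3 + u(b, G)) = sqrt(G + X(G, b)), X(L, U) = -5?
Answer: 6 + sqrt(7)/2 ≈ 7.3229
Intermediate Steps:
u(b, G) = -3 + sqrt(-5 + G)/2 (u(b, G) = -3 + sqrt(G - 5)/2 = -3 + sqrt(-5 + G)/2)
u(-147, -2*(-4 - 2)) - (1*(-59) + 50) = (-3 + sqrt(-5 - 2*(-4 - 2))/2) - (1*(-59) + 50) = (-3 + sqrt(-5 - 2*(-6))/2) - (-59 + 50) = (-3 + sqrt(-5 + 12)/2) - 1*(-9) = (-3 + sqrt(7)/2) + 9 = 6 + sqrt(7)/2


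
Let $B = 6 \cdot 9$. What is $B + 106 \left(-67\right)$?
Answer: $-7048$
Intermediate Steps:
$B = 54$
$B + 106 \left(-67\right) = 54 + 106 \left(-67\right) = 54 - 7102 = -7048$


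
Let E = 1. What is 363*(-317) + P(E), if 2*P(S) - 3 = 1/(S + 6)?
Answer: -805486/7 ≈ -1.1507e+5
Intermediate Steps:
P(S) = 3/2 + 1/(2*(6 + S)) (P(S) = 3/2 + 1/(2*(S + 6)) = 3/2 + 1/(2*(6 + S)))
363*(-317) + P(E) = 363*(-317) + (19 + 3*1)/(2*(6 + 1)) = -115071 + (½)*(19 + 3)/7 = -115071 + (½)*(⅐)*22 = -115071 + 11/7 = -805486/7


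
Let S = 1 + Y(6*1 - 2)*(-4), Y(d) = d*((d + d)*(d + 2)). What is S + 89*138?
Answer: 11515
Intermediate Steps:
Y(d) = 2*d²*(2 + d) (Y(d) = d*((2*d)*(2 + d)) = d*(2*d*(2 + d)) = 2*d²*(2 + d))
S = -767 (S = 1 + (2*(6*1 - 2)²*(2 + (6*1 - 2)))*(-4) = 1 + (2*(6 - 2)²*(2 + (6 - 2)))*(-4) = 1 + (2*4²*(2 + 4))*(-4) = 1 + (2*16*6)*(-4) = 1 + 192*(-4) = 1 - 768 = -767)
S + 89*138 = -767 + 89*138 = -767 + 12282 = 11515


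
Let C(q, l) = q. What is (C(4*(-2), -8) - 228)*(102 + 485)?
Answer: -138532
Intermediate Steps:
(C(4*(-2), -8) - 228)*(102 + 485) = (4*(-2) - 228)*(102 + 485) = (-8 - 228)*587 = -236*587 = -138532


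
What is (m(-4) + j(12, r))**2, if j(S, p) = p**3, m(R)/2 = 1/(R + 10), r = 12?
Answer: 26884225/9 ≈ 2.9871e+6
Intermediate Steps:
m(R) = 2/(10 + R) (m(R) = 2/(R + 10) = 2/(10 + R))
(m(-4) + j(12, r))**2 = (2/(10 - 4) + 12**3)**2 = (2/6 + 1728)**2 = (2*(1/6) + 1728)**2 = (1/3 + 1728)**2 = (5185/3)**2 = 26884225/9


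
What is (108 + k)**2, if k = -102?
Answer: 36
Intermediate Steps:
(108 + k)**2 = (108 - 102)**2 = 6**2 = 36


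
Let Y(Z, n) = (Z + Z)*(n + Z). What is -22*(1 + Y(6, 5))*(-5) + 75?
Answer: 14705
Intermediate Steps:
Y(Z, n) = 2*Z*(Z + n) (Y(Z, n) = (2*Z)*(Z + n) = 2*Z*(Z + n))
-22*(1 + Y(6, 5))*(-5) + 75 = -22*(1 + 2*6*(6 + 5))*(-5) + 75 = -22*(1 + 2*6*11)*(-5) + 75 = -22*(1 + 132)*(-5) + 75 = -2926*(-5) + 75 = -22*(-665) + 75 = 14630 + 75 = 14705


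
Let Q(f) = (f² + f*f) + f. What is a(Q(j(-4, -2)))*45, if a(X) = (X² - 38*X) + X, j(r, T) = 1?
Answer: -4590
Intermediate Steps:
Q(f) = f + 2*f² (Q(f) = (f² + f²) + f = 2*f² + f = f + 2*f²)
a(X) = X² - 37*X
a(Q(j(-4, -2)))*45 = ((1*(1 + 2*1))*(-37 + 1*(1 + 2*1)))*45 = ((1*(1 + 2))*(-37 + 1*(1 + 2)))*45 = ((1*3)*(-37 + 1*3))*45 = (3*(-37 + 3))*45 = (3*(-34))*45 = -102*45 = -4590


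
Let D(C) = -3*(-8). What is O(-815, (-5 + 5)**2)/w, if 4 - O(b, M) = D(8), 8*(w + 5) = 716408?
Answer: -10/44773 ≈ -0.00022335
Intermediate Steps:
D(C) = 24
w = 89546 (w = -5 + (1/8)*716408 = -5 + 89551 = 89546)
O(b, M) = -20 (O(b, M) = 4 - 1*24 = 4 - 24 = -20)
O(-815, (-5 + 5)**2)/w = -20/89546 = -20*1/89546 = -10/44773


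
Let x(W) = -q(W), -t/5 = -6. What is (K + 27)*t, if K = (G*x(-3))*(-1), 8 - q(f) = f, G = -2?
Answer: 150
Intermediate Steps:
q(f) = 8 - f
t = 30 (t = -5*(-6) = 30)
x(W) = -8 + W (x(W) = -(8 - W) = -8 + W)
K = -22 (K = -2*(-8 - 3)*(-1) = -2*(-11)*(-1) = 22*(-1) = -22)
(K + 27)*t = (-22 + 27)*30 = 5*30 = 150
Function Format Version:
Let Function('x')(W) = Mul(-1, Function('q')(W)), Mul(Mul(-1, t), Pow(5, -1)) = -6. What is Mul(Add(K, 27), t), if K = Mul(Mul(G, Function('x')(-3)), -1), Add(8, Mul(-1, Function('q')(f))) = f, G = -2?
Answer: 150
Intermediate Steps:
Function('q')(f) = Add(8, Mul(-1, f))
t = 30 (t = Mul(-5, -6) = 30)
Function('x')(W) = Add(-8, W) (Function('x')(W) = Mul(-1, Add(8, Mul(-1, W))) = Add(-8, W))
K = -22 (K = Mul(Mul(-2, Add(-8, -3)), -1) = Mul(Mul(-2, -11), -1) = Mul(22, -1) = -22)
Mul(Add(K, 27), t) = Mul(Add(-22, 27), 30) = Mul(5, 30) = 150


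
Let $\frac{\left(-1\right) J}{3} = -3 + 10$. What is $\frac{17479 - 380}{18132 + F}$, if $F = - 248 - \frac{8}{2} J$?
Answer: $- \frac{17099}{2700} \approx -6.333$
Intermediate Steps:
$J = -21$ ($J = - 3 \left(-3 + 10\right) = \left(-3\right) 7 = -21$)
$F = -20832$ ($F = - 248 - \frac{8}{2} \left(-21\right) = - 248 \left(-8\right) \frac{1}{2} \left(-21\right) = - 248 \left(\left(-4\right) \left(-21\right)\right) = \left(-248\right) 84 = -20832$)
$\frac{17479 - 380}{18132 + F} = \frac{17479 - 380}{18132 - 20832} = \frac{17099}{-2700} = 17099 \left(- \frac{1}{2700}\right) = - \frac{17099}{2700}$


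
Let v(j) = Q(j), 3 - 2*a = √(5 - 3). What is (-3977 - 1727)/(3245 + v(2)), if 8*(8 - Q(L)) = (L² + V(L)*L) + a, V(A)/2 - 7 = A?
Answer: -4742533760/2700361223 + 91264*√2/2700361223 ≈ -1.7562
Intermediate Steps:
V(A) = 14 + 2*A
a = 3/2 - √2/2 (a = 3/2 - √(5 - 3)/2 = 3/2 - √2/2 ≈ 0.79289)
Q(L) = 125/16 - L²/8 + √2/16 - L*(14 + 2*L)/8 (Q(L) = 8 - ((L² + (14 + 2*L)*L) + (3/2 - √2/2))/8 = 8 - ((L² + L*(14 + 2*L)) + (3/2 - √2/2))/8 = 8 - (3/2 + L² - √2/2 + L*(14 + 2*L))/8 = 8 + (-3/16 - L²/8 + √2/16 - L*(14 + 2*L)/8) = 125/16 - L²/8 + √2/16 - L*(14 + 2*L)/8)
v(j) = 125/16 - 7*j/4 - 3*j²/8 + √2/16
(-3977 - 1727)/(3245 + v(2)) = (-3977 - 1727)/(3245 + (125/16 - 7/4*2 - 3/8*2² + √2/16)) = -5704/(3245 + (125/16 - 7/2 - 3/8*4 + √2/16)) = -5704/(3245 + (125/16 - 7/2 - 3/2 + √2/16)) = -5704/(3245 + (45/16 + √2/16)) = -5704/(51965/16 + √2/16)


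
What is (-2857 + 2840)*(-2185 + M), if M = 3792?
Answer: -27319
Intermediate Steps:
(-2857 + 2840)*(-2185 + M) = (-2857 + 2840)*(-2185 + 3792) = -17*1607 = -27319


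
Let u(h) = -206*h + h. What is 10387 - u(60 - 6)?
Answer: 21457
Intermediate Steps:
u(h) = -205*h
10387 - u(60 - 6) = 10387 - (-205)*(60 - 6) = 10387 - (-205)*54 = 10387 - 1*(-11070) = 10387 + 11070 = 21457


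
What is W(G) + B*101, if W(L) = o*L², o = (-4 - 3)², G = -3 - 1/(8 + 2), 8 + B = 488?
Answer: 4895089/100 ≈ 48951.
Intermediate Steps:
B = 480 (B = -8 + 488 = 480)
G = -31/10 (G = -3 - 1/10 = -3 - 1*⅒ = -3 - ⅒ = -31/10 ≈ -3.1000)
o = 49 (o = (-7)² = 49)
W(L) = 49*L²
W(G) + B*101 = 49*(-31/10)² + 480*101 = 49*(961/100) + 48480 = 47089/100 + 48480 = 4895089/100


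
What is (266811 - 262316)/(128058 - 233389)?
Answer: -4495/105331 ≈ -0.042675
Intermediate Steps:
(266811 - 262316)/(128058 - 233389) = 4495/(-105331) = 4495*(-1/105331) = -4495/105331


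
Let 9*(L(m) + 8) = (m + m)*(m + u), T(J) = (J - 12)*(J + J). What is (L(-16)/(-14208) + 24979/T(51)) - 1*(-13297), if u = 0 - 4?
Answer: 46993339469/3532464 ≈ 13303.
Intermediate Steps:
T(J) = 2*J*(-12 + J) (T(J) = (-12 + J)*(2*J) = 2*J*(-12 + J))
u = -4
L(m) = -8 + 2*m*(-4 + m)/9 (L(m) = -8 + ((m + m)*(m - 4))/9 = -8 + ((2*m)*(-4 + m))/9 = -8 + (2*m*(-4 + m))/9 = -8 + 2*m*(-4 + m)/9)
(L(-16)/(-14208) + 24979/T(51)) - 1*(-13297) = ((-8 - 8/9*(-16) + (2/9)*(-16)²)/(-14208) + 24979/((2*51*(-12 + 51)))) - 1*(-13297) = ((-8 + 128/9 + (2/9)*256)*(-1/14208) + 24979/((2*51*39))) + 13297 = ((-8 + 128/9 + 512/9)*(-1/14208) + 24979/3978) + 13297 = ((568/9)*(-1/14208) + 24979*(1/3978)) + 13297 = (-71/15984 + 24979/3978) + 13297 = 22165661/3532464 + 13297 = 46993339469/3532464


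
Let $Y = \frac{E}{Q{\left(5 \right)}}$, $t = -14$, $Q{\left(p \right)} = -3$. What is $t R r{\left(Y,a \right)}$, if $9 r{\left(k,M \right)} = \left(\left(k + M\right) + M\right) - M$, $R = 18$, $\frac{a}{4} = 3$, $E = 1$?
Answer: $- \frac{980}{3} \approx -326.67$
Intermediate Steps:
$a = 12$ ($a = 4 \cdot 3 = 12$)
$Y = - \frac{1}{3}$ ($Y = 1 \frac{1}{-3} = 1 \left(- \frac{1}{3}\right) = - \frac{1}{3} \approx -0.33333$)
$r{\left(k,M \right)} = \frac{M}{9} + \frac{k}{9}$ ($r{\left(k,M \right)} = \frac{\left(\left(k + M\right) + M\right) - M}{9} = \frac{\left(\left(M + k\right) + M\right) - M}{9} = \frac{\left(k + 2 M\right) - M}{9} = \frac{M + k}{9} = \frac{M}{9} + \frac{k}{9}$)
$t R r{\left(Y,a \right)} = \left(-14\right) 18 \left(\frac{1}{9} \cdot 12 + \frac{1}{9} \left(- \frac{1}{3}\right)\right) = - 252 \left(\frac{4}{3} - \frac{1}{27}\right) = \left(-252\right) \frac{35}{27} = - \frac{980}{3}$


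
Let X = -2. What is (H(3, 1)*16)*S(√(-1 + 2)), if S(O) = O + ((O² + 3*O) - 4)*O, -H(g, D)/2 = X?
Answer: 64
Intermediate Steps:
H(g, D) = 4 (H(g, D) = -2*(-2) = 4)
S(O) = O + O*(-4 + O² + 3*O) (S(O) = O + (-4 + O² + 3*O)*O = O + O*(-4 + O² + 3*O))
(H(3, 1)*16)*S(√(-1 + 2)) = (4*16)*(√(-1 + 2)*(-3 + (√(-1 + 2))² + 3*√(-1 + 2))) = 64*(√1*(-3 + (√1)² + 3*√1)) = 64*(1*(-3 + 1² + 3*1)) = 64*(1*(-3 + 1 + 3)) = 64*(1*1) = 64*1 = 64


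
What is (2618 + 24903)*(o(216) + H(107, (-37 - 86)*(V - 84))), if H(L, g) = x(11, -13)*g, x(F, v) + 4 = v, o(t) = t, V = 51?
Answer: -1893087027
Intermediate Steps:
x(F, v) = -4 + v
H(L, g) = -17*g (H(L, g) = (-4 - 13)*g = -17*g)
(2618 + 24903)*(o(216) + H(107, (-37 - 86)*(V - 84))) = (2618 + 24903)*(216 - 17*(-37 - 86)*(51 - 84)) = 27521*(216 - (-2091)*(-33)) = 27521*(216 - 17*4059) = 27521*(216 - 69003) = 27521*(-68787) = -1893087027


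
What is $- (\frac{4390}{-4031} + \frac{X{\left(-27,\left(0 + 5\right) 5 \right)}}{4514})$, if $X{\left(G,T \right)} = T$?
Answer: $\frac{19715685}{18195934} \approx 1.0835$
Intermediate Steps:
$- (\frac{4390}{-4031} + \frac{X{\left(-27,\left(0 + 5\right) 5 \right)}}{4514}) = - (\frac{4390}{-4031} + \frac{\left(0 + 5\right) 5}{4514}) = - (4390 \left(- \frac{1}{4031}\right) + 5 \cdot 5 \cdot \frac{1}{4514}) = - (- \frac{4390}{4031} + 25 \cdot \frac{1}{4514}) = - (- \frac{4390}{4031} + \frac{25}{4514}) = \left(-1\right) \left(- \frac{19715685}{18195934}\right) = \frac{19715685}{18195934}$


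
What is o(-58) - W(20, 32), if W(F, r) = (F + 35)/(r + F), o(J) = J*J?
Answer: 174873/52 ≈ 3362.9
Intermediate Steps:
o(J) = J²
W(F, r) = (35 + F)/(F + r)
o(-58) - W(20, 32) = (-58)² - (35 + 20)/(20 + 32) = 3364 - 55/52 = 174873/52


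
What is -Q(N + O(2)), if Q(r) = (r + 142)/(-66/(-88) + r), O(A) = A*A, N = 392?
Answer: -2152/1587 ≈ -1.3560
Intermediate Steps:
O(A) = A**2
Q(r) = (142 + r)/(3/4 + r) (Q(r) = (142 + r)/(-66*(-1/88) + r) = (142 + r)/(3/4 + r))
-Q(N + O(2)) = -4*(142 + (392 + 2**2))/(3 + 4*(392 + 2**2)) = -4*(142 + (392 + 4))/(3 + 4*(392 + 4)) = -4*(142 + 396)/(3 + 4*396) = -4*538/(3 + 1584) = -4*538/1587 = -1*2152/1587 = -2152/1587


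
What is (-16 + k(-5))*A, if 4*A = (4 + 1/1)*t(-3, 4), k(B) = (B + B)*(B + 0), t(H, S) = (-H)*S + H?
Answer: 765/2 ≈ 382.50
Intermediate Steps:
t(H, S) = H - H*S (t(H, S) = -H*S + H = H - H*S)
k(B) = 2*B² (k(B) = (2*B)*B = 2*B²)
A = 45/4 (A = ((4 + 1/1)*(-3*(1 - 1*4)))/4 = ((4 + 1)*(-3*(1 - 4)))/4 = (5*(-3*(-3)))/4 = (5*9)/4 = (¼)*45 = 45/4 ≈ 11.250)
(-16 + k(-5))*A = (-16 + 2*(-5)²)*(45/4) = (-16 + 2*25)*(45/4) = (-16 + 50)*(45/4) = 34*(45/4) = 765/2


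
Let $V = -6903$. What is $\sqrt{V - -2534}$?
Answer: $i \sqrt{4369} \approx 66.098 i$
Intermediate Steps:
$\sqrt{V - -2534} = \sqrt{-6903 - -2534} = \sqrt{-6903 + \left(-13193 + 15727\right)} = \sqrt{-6903 + 2534} = \sqrt{-4369} = i \sqrt{4369}$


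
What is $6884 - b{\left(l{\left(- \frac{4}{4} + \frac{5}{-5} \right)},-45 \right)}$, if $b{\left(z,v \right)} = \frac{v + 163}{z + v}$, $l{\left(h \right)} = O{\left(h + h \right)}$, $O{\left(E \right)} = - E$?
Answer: $\frac{282362}{41} \approx 6886.9$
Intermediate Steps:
$l{\left(h \right)} = - 2 h$ ($l{\left(h \right)} = - (h + h) = - 2 h$)
$b{\left(z,v \right)} = \frac{163 + v}{v + z}$
$6884 - b{\left(l{\left(- \frac{4}{4} + \frac{5}{-5} \right)},-45 \right)} = 6884 - \frac{163 - 45}{-45 - 2 \left(- \frac{4}{4} + \frac{5}{-5}\right)} = 6884 - \frac{1}{-45 - 2 \left(\left(-4\right) \frac{1}{4} + 5 \left(- \frac{1}{5}\right)\right)} 118 = 6884 - \frac{1}{-45 - 2 \left(-1 - 1\right)} 118 = 6884 - \frac{1}{-45 - -4} \cdot 118 = 6884 - \frac{1}{-45 + 4} \cdot 118 = 6884 - \frac{1}{-41} \cdot 118 = 6884 - \left(- \frac{1}{41}\right) 118 = 6884 - - \frac{118}{41} = 6884 + \frac{118}{41} = \frac{282362}{41}$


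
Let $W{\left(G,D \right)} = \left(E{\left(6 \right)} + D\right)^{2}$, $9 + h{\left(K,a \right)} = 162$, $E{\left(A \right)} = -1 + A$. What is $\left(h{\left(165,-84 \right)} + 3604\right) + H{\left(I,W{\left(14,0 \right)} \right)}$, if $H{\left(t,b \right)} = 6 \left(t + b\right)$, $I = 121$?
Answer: $4633$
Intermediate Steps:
$h{\left(K,a \right)} = 153$ ($h{\left(K,a \right)} = -9 + 162 = 153$)
$W{\left(G,D \right)} = \left(5 + D\right)^{2}$ ($W{\left(G,D \right)} = \left(\left(-1 + 6\right) + D\right)^{2} = \left(5 + D\right)^{2}$)
$H{\left(t,b \right)} = 6 b + 6 t$ ($H{\left(t,b \right)} = 6 \left(b + t\right) = 6 b + 6 t$)
$\left(h{\left(165,-84 \right)} + 3604\right) + H{\left(I,W{\left(14,0 \right)} \right)} = \left(153 + 3604\right) + \left(6 \left(5 + 0\right)^{2} + 6 \cdot 121\right) = 3757 + \left(6 \cdot 5^{2} + 726\right) = 3757 + \left(6 \cdot 25 + 726\right) = 3757 + \left(150 + 726\right) = 3757 + 876 = 4633$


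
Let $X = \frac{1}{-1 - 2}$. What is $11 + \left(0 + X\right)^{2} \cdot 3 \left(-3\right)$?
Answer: $10$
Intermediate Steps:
$X = - \frac{1}{3}$ ($X = \frac{1}{-3} = - \frac{1}{3} \approx -0.33333$)
$11 + \left(0 + X\right)^{2} \cdot 3 \left(-3\right) = 11 + \left(0 - \frac{1}{3}\right)^{2} \cdot 3 \left(-3\right) = 11 + \left(- \frac{1}{3}\right)^{2} \left(-9\right) = 11 + \frac{1}{9} \left(-9\right) = 11 - 1 = 10$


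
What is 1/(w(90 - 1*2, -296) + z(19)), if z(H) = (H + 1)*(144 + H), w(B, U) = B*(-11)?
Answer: 1/2292 ≈ 0.00043630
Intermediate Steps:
w(B, U) = -11*B
z(H) = (1 + H)*(144 + H)
1/(w(90 - 1*2, -296) + z(19)) = 1/(-11*(90 - 1*2) + (144 + 19² + 145*19)) = 1/(-11*(90 - 2) + (144 + 361 + 2755)) = 1/(-11*88 + 3260) = 1/(-968 + 3260) = 1/2292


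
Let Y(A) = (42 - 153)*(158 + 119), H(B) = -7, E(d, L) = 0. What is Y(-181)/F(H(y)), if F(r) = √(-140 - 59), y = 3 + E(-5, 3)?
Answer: 30747*I*√199/199 ≈ 2179.6*I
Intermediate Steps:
y = 3 (y = 3 + 0 = 3)
F(r) = I*√199 (F(r) = √(-199) = I*√199)
Y(A) = -30747 (Y(A) = -111*277 = -30747)
Y(-181)/F(H(y)) = -30747*(-I*√199/199) = -(-30747)*I*√199/199 = 30747*I*√199/199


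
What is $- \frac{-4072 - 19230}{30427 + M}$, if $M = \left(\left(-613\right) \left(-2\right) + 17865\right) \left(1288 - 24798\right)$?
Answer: $- \frac{23302}{448798983} \approx -5.1921 \cdot 10^{-5}$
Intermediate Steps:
$M = -448829410$ ($M = \left(1226 + 17865\right) \left(-23510\right) = 19091 \left(-23510\right) = -448829410$)
$- \frac{-4072 - 19230}{30427 + M} = - \frac{-4072 - 19230}{30427 - 448829410} = - \frac{-23302}{-448798983} = - \frac{\left(-23302\right) \left(-1\right)}{448798983} = \left(-1\right) \frac{23302}{448798983} = - \frac{23302}{448798983}$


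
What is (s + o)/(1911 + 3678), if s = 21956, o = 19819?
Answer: 13925/1863 ≈ 7.4745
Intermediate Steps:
(s + o)/(1911 + 3678) = (21956 + 19819)/(1911 + 3678) = 41775/5589 = 41775*(1/5589) = 13925/1863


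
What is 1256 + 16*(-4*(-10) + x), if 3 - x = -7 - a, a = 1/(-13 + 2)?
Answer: 22600/11 ≈ 2054.5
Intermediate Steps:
a = -1/11 (a = 1/(-11) = -1/11 ≈ -0.090909)
x = 109/11 (x = 3 - (-7 - 1*(-1/11)) = 3 - (-7 + 1/11) = 3 - 1*(-76/11) = 3 + 76/11 = 109/11 ≈ 9.9091)
1256 + 16*(-4*(-10) + x) = 1256 + 16*(-4*(-10) + 109/11) = 1256 + 16*(40 + 109/11) = 1256 + 16*(549/11) = 1256 + 8784/11 = 22600/11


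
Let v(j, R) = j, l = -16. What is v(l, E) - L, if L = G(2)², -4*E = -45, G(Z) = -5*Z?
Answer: -116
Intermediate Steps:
E = 45/4 (E = -¼*(-45) = 45/4 ≈ 11.250)
L = 100 (L = (-5*2)² = (-10)² = 100)
v(l, E) - L = -16 - 1*100 = -16 - 100 = -116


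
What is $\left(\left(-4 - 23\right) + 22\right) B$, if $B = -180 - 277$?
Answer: $2285$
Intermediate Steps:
$B = -457$ ($B = -180 - 277 = -457$)
$\left(\left(-4 - 23\right) + 22\right) B = \left(\left(-4 - 23\right) + 22\right) \left(-457\right) = \left(-27 + 22\right) \left(-457\right) = \left(-5\right) \left(-457\right) = 2285$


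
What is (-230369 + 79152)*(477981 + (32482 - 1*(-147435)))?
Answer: -99485361866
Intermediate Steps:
(-230369 + 79152)*(477981 + (32482 - 1*(-147435))) = -151217*(477981 + (32482 + 147435)) = -151217*(477981 + 179917) = -151217*657898 = -99485361866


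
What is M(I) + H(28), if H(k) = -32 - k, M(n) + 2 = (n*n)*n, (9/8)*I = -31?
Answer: -15298190/729 ≈ -20985.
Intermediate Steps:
I = -248/9 (I = (8/9)*(-31) = -248/9 ≈ -27.556)
M(n) = -2 + n³ (M(n) = -2 + (n*n)*n = -2 + n²*n = -2 + n³)
M(I) + H(28) = (-2 + (-248/9)³) + (-32 - 1*28) = (-2 - 15252992/729) + (-32 - 28) = -15254450/729 - 60 = -15298190/729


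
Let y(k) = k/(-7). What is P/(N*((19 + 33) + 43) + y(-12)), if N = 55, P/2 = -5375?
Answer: -75250/36587 ≈ -2.0567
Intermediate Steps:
P = -10750 (P = 2*(-5375) = -10750)
y(k) = -k/7 (y(k) = k*(-⅐) = -k/7)
P/(N*((19 + 33) + 43) + y(-12)) = -10750/(55*((19 + 33) + 43) - ⅐*(-12)) = -10750/(55*(52 + 43) + 12/7) = -10750/(55*95 + 12/7) = -10750/(5225 + 12/7) = -10750/36587/7 = -10750*7/36587 = -75250/36587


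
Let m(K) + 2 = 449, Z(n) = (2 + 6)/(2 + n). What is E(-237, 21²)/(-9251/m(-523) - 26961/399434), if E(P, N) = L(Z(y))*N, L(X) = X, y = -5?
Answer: 209971269648/3707215501 ≈ 56.639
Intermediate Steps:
Z(n) = 8/(2 + n)
m(K) = 447 (m(K) = -2 + 449 = 447)
E(P, N) = -8*N/3 (E(P, N) = (8/(2 - 5))*N = (8/(-3))*N = (8*(-⅓))*N = -8*N/3)
E(-237, 21²)/(-9251/m(-523) - 26961/399434) = (-8/3*21²)/(-9251/447 - 26961/399434) = (-8/3*441)/(-9251*1/447 - 26961*1/399434) = -1176/(-9251/447 - 26961/399434) = -1176/(-3707215501/178546998) = -1176*(-178546998/3707215501) = 209971269648/3707215501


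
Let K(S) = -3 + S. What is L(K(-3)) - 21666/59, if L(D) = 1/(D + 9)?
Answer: -64939/177 ≈ -366.89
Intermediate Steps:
L(D) = 1/(9 + D)
L(K(-3)) - 21666/59 = 1/(9 + (-3 - 3)) - 21666/59 = 1/(9 - 6) - 21666/59 = 1/3 - 157*138/59 = ⅓ - 21666/59 = -64939/177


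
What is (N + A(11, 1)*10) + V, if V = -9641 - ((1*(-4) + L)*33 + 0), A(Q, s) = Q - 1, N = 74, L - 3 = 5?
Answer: -9599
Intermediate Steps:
L = 8 (L = 3 + 5 = 8)
A(Q, s) = -1 + Q
V = -9773 (V = -9641 - ((1*(-4) + 8)*33 + 0) = -9641 - ((-4 + 8)*33 + 0) = -9641 - (4*33 + 0) = -9641 - (132 + 0) = -9641 - 1*132 = -9641 - 132 = -9773)
(N + A(11, 1)*10) + V = (74 + (-1 + 11)*10) - 9773 = (74 + 10*10) - 9773 = (74 + 100) - 9773 = 174 - 9773 = -9599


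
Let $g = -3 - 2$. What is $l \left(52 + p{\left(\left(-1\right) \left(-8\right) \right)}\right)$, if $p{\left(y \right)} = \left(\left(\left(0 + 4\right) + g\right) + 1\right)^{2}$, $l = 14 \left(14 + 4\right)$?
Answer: $13104$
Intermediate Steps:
$g = -5$
$l = 252$ ($l = 14 \cdot 18 = 252$)
$p{\left(y \right)} = 0$ ($p{\left(y \right)} = \left(\left(\left(0 + 4\right) - 5\right) + 1\right)^{2} = \left(\left(4 - 5\right) + 1\right)^{2} = \left(-1 + 1\right)^{2} = 0^{2} = 0$)
$l \left(52 + p{\left(\left(-1\right) \left(-8\right) \right)}\right) = 252 \left(52 + 0\right) = 252 \cdot 52 = 13104$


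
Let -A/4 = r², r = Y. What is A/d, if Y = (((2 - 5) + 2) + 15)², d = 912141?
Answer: -153664/912141 ≈ -0.16847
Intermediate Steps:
Y = 196 (Y = ((-3 + 2) + 15)² = (-1 + 15)² = 14² = 196)
r = 196
A = -153664 (A = -4*196² = -4*38416 = -153664)
A/d = -153664/912141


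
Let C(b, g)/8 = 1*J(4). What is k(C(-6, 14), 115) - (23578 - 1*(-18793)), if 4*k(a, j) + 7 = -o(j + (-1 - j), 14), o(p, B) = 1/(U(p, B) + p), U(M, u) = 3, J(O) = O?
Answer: -338983/8 ≈ -42373.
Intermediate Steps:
C(b, g) = 32 (C(b, g) = 8*(1*4) = 8*4 = 32)
o(p, B) = 1/(3 + p)
k(a, j) = -15/8 (k(a, j) = -7/4 + (-1/(3 + (j + (-1 - j))))/4 = -7/4 + (-1/(3 - 1))/4 = -7/4 + (-1/2)/4 = -7/4 + (-1*½)/4 = -7/4 + (¼)*(-½) = -7/4 - ⅛ = -15/8)
k(C(-6, 14), 115) - (23578 - 1*(-18793)) = -15/8 - (23578 - 1*(-18793)) = -15/8 - (23578 + 18793) = -15/8 - 1*42371 = -15/8 - 42371 = -338983/8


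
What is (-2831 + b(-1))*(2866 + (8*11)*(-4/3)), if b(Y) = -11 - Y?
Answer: -7808962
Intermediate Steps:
(-2831 + b(-1))*(2866 + (8*11)*(-4/3)) = (-2831 + (-11 - 1*(-1)))*(2866 + (8*11)*(-4/3)) = (-2831 + (-11 + 1))*(2866 + 88*(-4*1/3)) = (-2831 - 10)*(2866 + 88*(-4/3)) = -2841*(2866 - 352/3) = -2841*8246/3 = -7808962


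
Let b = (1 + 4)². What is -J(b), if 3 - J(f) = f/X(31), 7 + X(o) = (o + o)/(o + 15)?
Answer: -193/26 ≈ -7.4231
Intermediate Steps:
b = 25 (b = 5² = 25)
X(o) = -7 + 2*o/(15 + o) (X(o) = -7 + (o + o)/(o + 15) = -7 + (2*o)/(15 + o) = -7 + 2*o/(15 + o))
J(f) = 3 + 23*f/130 (J(f) = 3 - f/(5*(-21 - 1*31)/(15 + 31)) = 3 - f/(5*(-21 - 31)/46) = 3 - f/(5*(1/46)*(-52)) = 3 - f/(-130/23) = 3 - f*(-23)/130 = 3 - (-23)*f/130 = 3 + 23*f/130)
-J(b) = -(3 + (23/130)*25) = -(3 + 115/26) = -1*193/26 = -193/26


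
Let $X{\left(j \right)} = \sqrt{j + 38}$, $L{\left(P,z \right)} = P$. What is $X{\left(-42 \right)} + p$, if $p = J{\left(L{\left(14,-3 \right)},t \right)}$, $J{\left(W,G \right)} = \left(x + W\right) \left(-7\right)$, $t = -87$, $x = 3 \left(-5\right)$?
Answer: $7 + 2 i \approx 7.0 + 2.0 i$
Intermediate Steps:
$x = -15$
$X{\left(j \right)} = \sqrt{38 + j}$
$J{\left(W,G \right)} = 105 - 7 W$ ($J{\left(W,G \right)} = \left(-15 + W\right) \left(-7\right) = 105 - 7 W$)
$p = 7$ ($p = 105 - 98 = 7$)
$X{\left(-42 \right)} + p = \sqrt{38 - 42} + 7 = \sqrt{-4} + 7 = 2 i + 7 = 7 + 2 i$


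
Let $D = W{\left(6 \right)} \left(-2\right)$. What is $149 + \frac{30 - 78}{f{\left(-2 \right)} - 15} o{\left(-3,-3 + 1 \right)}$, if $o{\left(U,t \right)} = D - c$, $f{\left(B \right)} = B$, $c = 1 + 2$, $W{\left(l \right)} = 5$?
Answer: $\frac{1909}{17} \approx 112.29$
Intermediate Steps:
$c = 3$
$D = -10$ ($D = 5 \left(-2\right) = -10$)
$o{\left(U,t \right)} = -13$ ($o{\left(U,t \right)} = -10 - 3 = -13$)
$149 + \frac{30 - 78}{f{\left(-2 \right)} - 15} o{\left(-3,-3 + 1 \right)} = 149 + \frac{30 - 78}{-2 - 15} \left(-13\right) = 149 + - \frac{48}{-17} \left(-13\right) = 149 + \left(-48\right) \left(- \frac{1}{17}\right) \left(-13\right) = 149 + \frac{48}{17} \left(-13\right) = 149 - \frac{624}{17} = \frac{1909}{17}$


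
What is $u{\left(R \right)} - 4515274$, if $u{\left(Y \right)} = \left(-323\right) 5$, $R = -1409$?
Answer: $-4516889$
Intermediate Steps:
$u{\left(Y \right)} = -1615$
$u{\left(R \right)} - 4515274 = -1615 - 4515274 = -4516889$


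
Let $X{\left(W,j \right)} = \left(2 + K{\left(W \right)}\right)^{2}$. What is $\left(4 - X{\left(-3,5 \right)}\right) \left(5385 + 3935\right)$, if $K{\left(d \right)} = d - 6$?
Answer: $-419400$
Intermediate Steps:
$K{\left(d \right)} = -6 + d$ ($K{\left(d \right)} = d - 6 = -6 + d$)
$X{\left(W,j \right)} = \left(-4 + W\right)^{2}$ ($X{\left(W,j \right)} = \left(2 + \left(-6 + W\right)\right)^{2} = \left(-4 + W\right)^{2}$)
$\left(4 - X{\left(-3,5 \right)}\right) \left(5385 + 3935\right) = \left(4 - \left(-4 - 3\right)^{2}\right) \left(5385 + 3935\right) = \left(4 - \left(-7\right)^{2}\right) 9320 = \left(4 - 49\right) 9320 = \left(-45\right) 9320 = -419400$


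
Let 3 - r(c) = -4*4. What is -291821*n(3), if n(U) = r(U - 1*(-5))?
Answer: -5544599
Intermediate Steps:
r(c) = 19 (r(c) = 3 - (-4)*4 = 3 - 1*(-16) = 3 + 16 = 19)
n(U) = 19
-291821*n(3) = -291821*19 = -5544599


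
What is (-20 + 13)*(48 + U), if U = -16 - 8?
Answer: -168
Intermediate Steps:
U = -24
(-20 + 13)*(48 + U) = (-20 + 13)*(48 - 24) = -7*24 = -168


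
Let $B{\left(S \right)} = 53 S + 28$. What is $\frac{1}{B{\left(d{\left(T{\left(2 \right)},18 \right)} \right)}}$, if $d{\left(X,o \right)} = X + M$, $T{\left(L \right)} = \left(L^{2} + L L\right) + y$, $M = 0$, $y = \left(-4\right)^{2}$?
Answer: $\frac{1}{1300} \approx 0.00076923$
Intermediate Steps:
$y = 16$
$T{\left(L \right)} = 16 + 2 L^{2}$ ($T{\left(L \right)} = \left(L^{2} + L L\right) + 16 = \left(L^{2} + L^{2}\right) + 16 = 2 L^{2} + 16 = 16 + 2 L^{2}$)
$d{\left(X,o \right)} = X$ ($d{\left(X,o \right)} = X + 0 = X$)
$B{\left(S \right)} = 28 + 53 S$
$\frac{1}{B{\left(d{\left(T{\left(2 \right)},18 \right)} \right)}} = \frac{1}{28 + 53 \left(16 + 2 \cdot 2^{2}\right)} = \frac{1}{28 + 53 \left(16 + 2 \cdot 4\right)} = \frac{1}{28 + 53 \left(16 + 8\right)} = \frac{1}{28 + 53 \cdot 24} = \frac{1}{28 + 1272} = \frac{1}{1300}$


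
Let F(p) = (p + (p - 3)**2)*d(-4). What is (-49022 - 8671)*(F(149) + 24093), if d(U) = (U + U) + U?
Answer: 13470565491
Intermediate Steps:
d(U) = 3*U (d(U) = 2*U + U = 3*U)
F(p) = -12*p - 12*(-3 + p)**2 (F(p) = (p + (p - 3)**2)*(3*(-4)) = (p + (-3 + p)**2)*(-12) = -12*p - 12*(-3 + p)**2)
(-49022 - 8671)*(F(149) + 24093) = (-49022 - 8671)*((-12*149 - 12*(-3 + 149)**2) + 24093) = -57693*((-1788 - 12*146**2) + 24093) = -57693*((-1788 - 12*21316) + 24093) = -57693*((-1788 - 255792) + 24093) = -57693*(-257580 + 24093) = -57693*(-233487) = 13470565491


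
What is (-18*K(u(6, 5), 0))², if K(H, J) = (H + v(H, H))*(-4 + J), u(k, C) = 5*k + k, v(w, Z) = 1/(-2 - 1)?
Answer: 6594624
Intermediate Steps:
v(w, Z) = -⅓ (v(w, Z) = 1/(-3) = -⅓)
u(k, C) = 6*k
K(H, J) = (-4 + J)*(-⅓ + H) (K(H, J) = (H - ⅓)*(-4 + J) = (-⅓ + H)*(-4 + J) = (-4 + J)*(-⅓ + H))
(-18*K(u(6, 5), 0))² = (-18*(4/3 - 24*6 - ⅓*0 + (6*6)*0))² = (-18*(4/3 - 4*36 + 0 + 36*0))² = (-18*(4/3 - 144 + 0 + 0))² = (-18*(-428/3))² = 2568² = 6594624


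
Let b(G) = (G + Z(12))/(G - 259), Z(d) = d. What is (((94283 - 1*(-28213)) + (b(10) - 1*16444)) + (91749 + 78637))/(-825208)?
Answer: -8604130/25684599 ≈ -0.33499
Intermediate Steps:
b(G) = (12 + G)/(-259 + G) (b(G) = (G + 12)/(G - 259) = (12 + G)/(-259 + G))
(((94283 - 1*(-28213)) + (b(10) - 1*16444)) + (91749 + 78637))/(-825208) = (((94283 - 1*(-28213)) + ((12 + 10)/(-259 + 10) - 1*16444)) + (91749 + 78637))/(-825208) = (((94283 + 28213) + (22/(-249) - 16444)) + 170386)*(-1/825208) = ((122496 + (-1/249*22 - 16444)) + 170386)*(-1/825208) = ((122496 + (-22/249 - 16444)) + 170386)*(-1/825208) = ((122496 - 4094578/249) + 170386)*(-1/825208) = (26406926/249 + 170386)*(-1/825208) = (68833040/249)*(-1/825208) = -8604130/25684599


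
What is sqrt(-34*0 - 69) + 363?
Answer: 363 + I*sqrt(69) ≈ 363.0 + 8.3066*I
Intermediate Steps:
sqrt(-34*0 - 69) + 363 = sqrt(0 - 69) + 363 = sqrt(-69) + 363 = I*sqrt(69) + 363 = 363 + I*sqrt(69)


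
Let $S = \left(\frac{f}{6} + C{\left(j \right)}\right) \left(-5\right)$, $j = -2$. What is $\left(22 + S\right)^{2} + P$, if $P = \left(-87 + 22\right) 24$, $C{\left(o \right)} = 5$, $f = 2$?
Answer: $- \frac{13844}{9} \approx -1538.2$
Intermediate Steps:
$S = - \frac{80}{3}$ ($S = \left(\frac{2}{6} + 5\right) \left(-5\right) = \left(2 \cdot \frac{1}{6} + 5\right) \left(-5\right) = \left(\frac{1}{3} + 5\right) \left(-5\right) = \frac{16}{3} \left(-5\right) = - \frac{80}{3} \approx -26.667$)
$P = -1560$ ($P = \left(-65\right) 24 = -1560$)
$\left(22 + S\right)^{2} + P = \left(22 - \frac{80}{3}\right)^{2} - 1560 = \left(- \frac{14}{3}\right)^{2} - 1560 = \frac{196}{9} - 1560 = - \frac{13844}{9}$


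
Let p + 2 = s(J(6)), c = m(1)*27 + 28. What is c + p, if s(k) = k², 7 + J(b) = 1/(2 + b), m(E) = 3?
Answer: 9873/64 ≈ 154.27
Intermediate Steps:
J(b) = -7 + 1/(2 + b)
c = 109 (c = 3*27 + 28 = 81 + 28 = 109)
p = 2897/64 (p = -2 + ((-13 - 7*6)/(2 + 6))² = -2 + ((-13 - 42)/8)² = -2 + ((⅛)*(-55))² = -2 + (-55/8)² = -2 + 3025/64 = 2897/64 ≈ 45.266)
c + p = 109 + 2897/64 = 9873/64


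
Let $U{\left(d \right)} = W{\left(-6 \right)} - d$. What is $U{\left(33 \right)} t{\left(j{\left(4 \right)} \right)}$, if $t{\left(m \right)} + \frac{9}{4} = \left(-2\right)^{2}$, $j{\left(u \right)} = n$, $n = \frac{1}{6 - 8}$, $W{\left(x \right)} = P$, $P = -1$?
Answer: $- \frac{119}{2} \approx -59.5$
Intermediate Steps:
$W{\left(x \right)} = -1$
$n = - \frac{1}{2}$ ($n = \frac{1}{-2} = - \frac{1}{2} \approx -0.5$)
$j{\left(u \right)} = - \frac{1}{2}$
$t{\left(m \right)} = \frac{7}{4}$ ($t{\left(m \right)} = - \frac{9}{4} + \left(-2\right)^{2} = - \frac{9}{4} + 4 = \frac{7}{4}$)
$U{\left(d \right)} = -1 - d$
$U{\left(33 \right)} t{\left(j{\left(4 \right)} \right)} = \left(-1 - 33\right) \frac{7}{4} = \left(-34\right) \frac{7}{4} = - \frac{119}{2}$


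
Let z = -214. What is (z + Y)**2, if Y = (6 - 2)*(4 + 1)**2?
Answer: 12996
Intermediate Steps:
Y = 100 (Y = 4*5**2 = 4*25 = 100)
(z + Y)**2 = (-214 + 100)**2 = (-114)**2 = 12996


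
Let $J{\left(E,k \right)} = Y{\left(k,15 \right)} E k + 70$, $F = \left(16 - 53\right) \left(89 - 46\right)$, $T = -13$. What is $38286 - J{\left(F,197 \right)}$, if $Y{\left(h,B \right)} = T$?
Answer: $-4036335$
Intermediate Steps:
$F = -1591$ ($F = \left(-37\right) 43 = -1591$)
$Y{\left(h,B \right)} = -13$
$J{\left(E,k \right)} = 70 - 13 E k$ ($J{\left(E,k \right)} = - 13 E k + 70 = 70 - 13 E k$)
$38286 - J{\left(F,197 \right)} = 38286 - \left(70 - \left(-20683\right) 197\right) = 38286 - \left(70 + 4074551\right) = 38286 - 4074621 = -4036335$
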